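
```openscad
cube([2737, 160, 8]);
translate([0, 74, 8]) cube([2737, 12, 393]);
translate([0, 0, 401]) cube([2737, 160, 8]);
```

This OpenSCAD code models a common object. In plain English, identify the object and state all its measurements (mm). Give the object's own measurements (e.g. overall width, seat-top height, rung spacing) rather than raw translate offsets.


An I-beam lying along x, 2737 mm long. Overall section height 409 mm. Two flanges 160 mm wide (y) and 8 mm thick, one on the floor and one at the top; a web 12 mm thick runs between them, centred on the flange width.


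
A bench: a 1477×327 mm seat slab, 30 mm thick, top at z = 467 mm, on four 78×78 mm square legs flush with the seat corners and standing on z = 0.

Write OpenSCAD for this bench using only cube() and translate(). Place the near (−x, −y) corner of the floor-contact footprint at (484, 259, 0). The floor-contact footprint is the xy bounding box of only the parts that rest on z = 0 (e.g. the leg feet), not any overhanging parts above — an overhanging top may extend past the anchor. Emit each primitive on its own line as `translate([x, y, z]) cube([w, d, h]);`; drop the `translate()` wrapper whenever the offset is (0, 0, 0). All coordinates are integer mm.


translate([484, 259, 437]) cube([1477, 327, 30]);
translate([484, 259, 0]) cube([78, 78, 437]);
translate([484, 508, 0]) cube([78, 78, 437]);
translate([1883, 259, 0]) cube([78, 78, 437]);
translate([1883, 508, 0]) cube([78, 78, 437]);


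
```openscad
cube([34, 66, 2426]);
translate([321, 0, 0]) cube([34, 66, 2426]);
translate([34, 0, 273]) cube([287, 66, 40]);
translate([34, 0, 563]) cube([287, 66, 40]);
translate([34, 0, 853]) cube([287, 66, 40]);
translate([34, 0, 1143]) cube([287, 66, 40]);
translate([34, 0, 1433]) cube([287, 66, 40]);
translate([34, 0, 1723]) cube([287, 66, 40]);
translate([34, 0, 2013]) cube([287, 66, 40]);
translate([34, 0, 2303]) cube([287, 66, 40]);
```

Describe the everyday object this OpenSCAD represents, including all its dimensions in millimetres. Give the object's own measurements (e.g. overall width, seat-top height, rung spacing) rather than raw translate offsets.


A straight ladder. Two 34×66 mm vertical rails, 2426 mm tall, stand 355 mm apart (outside-to-outside) with their front faces coplanar on the −y side. 8 rungs, each 66 mm deep and 40 mm tall, span between the inner faces of the rails, front faces flush with the rails. The lowest rung's underside is at z = 273 mm and rungs are spaced 290 mm apart (underside to underside).


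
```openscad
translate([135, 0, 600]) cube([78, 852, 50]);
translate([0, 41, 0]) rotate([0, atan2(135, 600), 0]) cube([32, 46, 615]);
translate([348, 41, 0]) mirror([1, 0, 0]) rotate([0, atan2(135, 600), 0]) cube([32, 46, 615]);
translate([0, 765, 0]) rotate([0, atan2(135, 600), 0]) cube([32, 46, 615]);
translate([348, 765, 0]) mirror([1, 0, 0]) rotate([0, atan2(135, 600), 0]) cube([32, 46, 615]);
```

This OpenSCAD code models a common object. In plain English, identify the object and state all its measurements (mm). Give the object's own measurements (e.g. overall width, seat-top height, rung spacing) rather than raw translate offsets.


A sawhorse. A 78×852×50 mm beam (x, y, z) sits on two A-frame leg pairs. Each pair is two raked legs of 32×46 mm section (46 mm along y) splaying symmetrically in x. Each leg rises 600 mm vertically over 135 mm of horizontal reach and is 615 mm long along its own axis. Every leg's outer bottom edge rests on the floor and its outer top edge meets a bottom edge of the beam — the left legs (tilting toward +x) meet the beam's −x bottom edge, the right legs (their mirror images, tilting toward −x) meet its +x bottom edge — so the leg tops tuck under the beam, the beam's underside is 600 mm above the floor, and the feet are 348 mm apart outside-to-outside with the beam centred between them. The two leg pairs are set in 41 mm from either end of the beam.


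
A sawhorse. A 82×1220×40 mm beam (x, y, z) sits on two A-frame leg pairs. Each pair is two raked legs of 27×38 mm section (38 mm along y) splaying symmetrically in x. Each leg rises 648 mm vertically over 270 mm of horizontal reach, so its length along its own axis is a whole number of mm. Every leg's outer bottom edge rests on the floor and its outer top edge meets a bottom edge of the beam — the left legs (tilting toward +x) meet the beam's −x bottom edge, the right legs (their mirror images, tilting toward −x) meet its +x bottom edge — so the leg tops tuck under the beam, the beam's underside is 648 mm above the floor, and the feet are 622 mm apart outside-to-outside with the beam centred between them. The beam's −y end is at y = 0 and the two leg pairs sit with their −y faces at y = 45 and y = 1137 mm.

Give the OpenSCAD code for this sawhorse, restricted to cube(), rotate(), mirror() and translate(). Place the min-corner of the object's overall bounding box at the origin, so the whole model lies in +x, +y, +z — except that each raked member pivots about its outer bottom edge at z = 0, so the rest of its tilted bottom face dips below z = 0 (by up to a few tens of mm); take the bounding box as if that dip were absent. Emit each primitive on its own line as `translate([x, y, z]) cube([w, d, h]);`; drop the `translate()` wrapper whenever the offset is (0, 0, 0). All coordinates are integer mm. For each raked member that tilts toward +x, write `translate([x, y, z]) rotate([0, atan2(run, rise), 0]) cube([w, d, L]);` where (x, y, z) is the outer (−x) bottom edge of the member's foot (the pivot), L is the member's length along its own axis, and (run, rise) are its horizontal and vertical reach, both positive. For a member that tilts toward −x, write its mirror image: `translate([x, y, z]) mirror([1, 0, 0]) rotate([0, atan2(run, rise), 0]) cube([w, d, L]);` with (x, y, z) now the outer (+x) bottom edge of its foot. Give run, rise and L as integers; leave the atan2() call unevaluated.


// leg length = √(270² + 648²) = 702
// right-leg outer foot x = 2·270 + 82 = 622
// beam min-corner = (270, 0, 648)
translate([270, 0, 648]) cube([82, 1220, 40]);
translate([0, 45, 0]) rotate([0, atan2(270, 648), 0]) cube([27, 38, 702]);
translate([622, 45, 0]) mirror([1, 0, 0]) rotate([0, atan2(270, 648), 0]) cube([27, 38, 702]);
translate([0, 1137, 0]) rotate([0, atan2(270, 648), 0]) cube([27, 38, 702]);
translate([622, 1137, 0]) mirror([1, 0, 0]) rotate([0, atan2(270, 648), 0]) cube([27, 38, 702]);


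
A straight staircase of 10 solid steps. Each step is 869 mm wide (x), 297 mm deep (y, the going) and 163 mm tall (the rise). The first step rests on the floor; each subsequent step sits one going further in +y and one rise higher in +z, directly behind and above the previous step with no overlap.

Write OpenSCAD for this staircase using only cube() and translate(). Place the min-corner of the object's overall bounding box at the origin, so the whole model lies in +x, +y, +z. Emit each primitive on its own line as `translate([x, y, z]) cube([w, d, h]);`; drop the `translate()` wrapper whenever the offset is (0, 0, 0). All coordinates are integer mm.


cube([869, 297, 163]);
translate([0, 297, 163]) cube([869, 297, 163]);
translate([0, 594, 326]) cube([869, 297, 163]);
translate([0, 891, 489]) cube([869, 297, 163]);
translate([0, 1188, 652]) cube([869, 297, 163]);
translate([0, 1485, 815]) cube([869, 297, 163]);
translate([0, 1782, 978]) cube([869, 297, 163]);
translate([0, 2079, 1141]) cube([869, 297, 163]);
translate([0, 2376, 1304]) cube([869, 297, 163]);
translate([0, 2673, 1467]) cube([869, 297, 163]);


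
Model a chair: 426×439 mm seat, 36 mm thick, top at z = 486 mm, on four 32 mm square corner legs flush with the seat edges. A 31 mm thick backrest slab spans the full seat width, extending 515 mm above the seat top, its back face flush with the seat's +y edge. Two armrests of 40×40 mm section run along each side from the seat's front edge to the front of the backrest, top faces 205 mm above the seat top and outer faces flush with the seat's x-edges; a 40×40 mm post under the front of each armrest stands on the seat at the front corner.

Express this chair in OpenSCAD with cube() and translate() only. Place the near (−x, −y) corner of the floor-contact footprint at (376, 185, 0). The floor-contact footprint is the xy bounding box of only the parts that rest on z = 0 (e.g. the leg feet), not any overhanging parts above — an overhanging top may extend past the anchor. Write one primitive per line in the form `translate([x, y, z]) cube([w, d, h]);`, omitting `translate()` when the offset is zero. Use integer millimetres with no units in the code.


translate([376, 185, 450]) cube([426, 439, 36]);
translate([376, 185, 0]) cube([32, 32, 450]);
translate([770, 185, 0]) cube([32, 32, 450]);
translate([376, 592, 0]) cube([32, 32, 450]);
translate([770, 592, 0]) cube([32, 32, 450]);
translate([376, 593, 486]) cube([426, 31, 515]);
translate([376, 185, 651]) cube([40, 408, 40]);
translate([762, 185, 651]) cube([40, 408, 40]);
translate([376, 185, 486]) cube([40, 40, 165]);
translate([762, 185, 486]) cube([40, 40, 165]);


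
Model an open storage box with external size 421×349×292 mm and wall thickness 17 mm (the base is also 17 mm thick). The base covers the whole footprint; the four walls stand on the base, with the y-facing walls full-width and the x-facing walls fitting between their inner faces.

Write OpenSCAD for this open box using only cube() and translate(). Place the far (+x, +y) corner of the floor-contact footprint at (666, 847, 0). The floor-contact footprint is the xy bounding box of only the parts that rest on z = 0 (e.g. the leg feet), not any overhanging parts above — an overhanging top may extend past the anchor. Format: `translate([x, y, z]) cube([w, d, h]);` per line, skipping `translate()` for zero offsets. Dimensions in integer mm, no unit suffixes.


translate([245, 498, 0]) cube([421, 349, 17]);
translate([245, 498, 17]) cube([421, 17, 275]);
translate([245, 830, 17]) cube([421, 17, 275]);
translate([245, 515, 17]) cube([17, 315, 275]);
translate([649, 515, 17]) cube([17, 315, 275]);


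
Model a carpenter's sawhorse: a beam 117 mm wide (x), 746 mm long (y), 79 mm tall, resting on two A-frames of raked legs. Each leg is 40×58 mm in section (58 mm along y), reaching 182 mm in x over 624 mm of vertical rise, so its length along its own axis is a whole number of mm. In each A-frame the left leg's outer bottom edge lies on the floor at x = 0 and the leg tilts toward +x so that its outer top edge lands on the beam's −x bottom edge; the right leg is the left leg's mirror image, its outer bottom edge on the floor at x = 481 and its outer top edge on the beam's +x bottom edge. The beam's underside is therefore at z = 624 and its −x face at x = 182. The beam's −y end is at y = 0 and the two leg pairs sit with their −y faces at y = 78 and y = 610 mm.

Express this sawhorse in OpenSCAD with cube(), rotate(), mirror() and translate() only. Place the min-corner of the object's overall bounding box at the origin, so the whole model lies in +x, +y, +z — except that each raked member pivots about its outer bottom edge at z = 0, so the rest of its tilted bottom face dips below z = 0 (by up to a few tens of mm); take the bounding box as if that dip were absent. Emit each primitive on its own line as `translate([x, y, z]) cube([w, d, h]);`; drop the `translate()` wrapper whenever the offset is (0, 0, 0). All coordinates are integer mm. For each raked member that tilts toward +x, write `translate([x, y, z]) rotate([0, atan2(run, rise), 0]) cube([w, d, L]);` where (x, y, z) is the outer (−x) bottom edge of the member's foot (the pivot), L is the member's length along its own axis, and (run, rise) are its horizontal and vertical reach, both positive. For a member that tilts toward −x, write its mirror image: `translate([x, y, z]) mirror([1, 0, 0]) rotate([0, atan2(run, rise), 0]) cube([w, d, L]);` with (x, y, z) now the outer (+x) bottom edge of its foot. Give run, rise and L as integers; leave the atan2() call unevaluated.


translate([182, 0, 624]) cube([117, 746, 79]);
translate([0, 78, 0]) rotate([0, atan2(182, 624), 0]) cube([40, 58, 650]);
translate([481, 78, 0]) mirror([1, 0, 0]) rotate([0, atan2(182, 624), 0]) cube([40, 58, 650]);
translate([0, 610, 0]) rotate([0, atan2(182, 624), 0]) cube([40, 58, 650]);
translate([481, 610, 0]) mirror([1, 0, 0]) rotate([0, atan2(182, 624), 0]) cube([40, 58, 650]);


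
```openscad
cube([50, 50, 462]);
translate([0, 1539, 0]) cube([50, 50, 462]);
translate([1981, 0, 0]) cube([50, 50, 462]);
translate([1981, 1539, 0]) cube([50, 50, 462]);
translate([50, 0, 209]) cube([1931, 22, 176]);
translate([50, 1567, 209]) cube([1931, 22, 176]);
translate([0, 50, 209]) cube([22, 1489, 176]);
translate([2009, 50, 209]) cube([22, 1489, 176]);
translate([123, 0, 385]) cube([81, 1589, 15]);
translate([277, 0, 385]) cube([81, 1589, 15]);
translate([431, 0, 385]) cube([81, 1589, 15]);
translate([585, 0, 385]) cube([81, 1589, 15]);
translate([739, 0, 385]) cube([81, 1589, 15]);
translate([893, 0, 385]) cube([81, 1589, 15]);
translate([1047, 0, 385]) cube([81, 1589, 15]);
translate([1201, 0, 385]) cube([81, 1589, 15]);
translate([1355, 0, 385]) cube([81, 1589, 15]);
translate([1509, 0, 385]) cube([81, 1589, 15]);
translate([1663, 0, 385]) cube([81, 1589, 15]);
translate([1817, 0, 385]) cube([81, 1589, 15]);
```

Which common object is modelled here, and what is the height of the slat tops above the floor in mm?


A bed frame. The slat-top height is 400 mm.

Four posts, four rails, and a row of slats — a bed frame. Slats sit on the rails at z = 209 + 176 = 385; with slat thickness 15, the top is 400 mm.


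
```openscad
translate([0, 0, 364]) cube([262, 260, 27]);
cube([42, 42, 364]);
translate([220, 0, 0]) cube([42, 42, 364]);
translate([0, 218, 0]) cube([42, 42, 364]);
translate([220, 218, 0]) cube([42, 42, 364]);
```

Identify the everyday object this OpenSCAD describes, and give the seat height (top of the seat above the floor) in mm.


A stool. The seat height is 391 mm.

A 262×260×27 slab at z = 364 on four corner posts — a stool. The seat top is 364 + 27 = 391 mm.


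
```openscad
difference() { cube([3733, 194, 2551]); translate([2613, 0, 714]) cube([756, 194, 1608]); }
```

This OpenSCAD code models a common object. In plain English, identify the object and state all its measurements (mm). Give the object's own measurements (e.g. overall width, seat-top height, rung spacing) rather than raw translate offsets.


A wall 3733 mm long (x), 194 mm thick (y), 2551 mm tall, with a rectangular window opening cut through it. The opening is 756 mm wide and 1608 mm tall; its sill is at z = 714 mm and its near (−x) edge is 2613 mm from the wall's −x end. The opening passes through the full wall thickness.


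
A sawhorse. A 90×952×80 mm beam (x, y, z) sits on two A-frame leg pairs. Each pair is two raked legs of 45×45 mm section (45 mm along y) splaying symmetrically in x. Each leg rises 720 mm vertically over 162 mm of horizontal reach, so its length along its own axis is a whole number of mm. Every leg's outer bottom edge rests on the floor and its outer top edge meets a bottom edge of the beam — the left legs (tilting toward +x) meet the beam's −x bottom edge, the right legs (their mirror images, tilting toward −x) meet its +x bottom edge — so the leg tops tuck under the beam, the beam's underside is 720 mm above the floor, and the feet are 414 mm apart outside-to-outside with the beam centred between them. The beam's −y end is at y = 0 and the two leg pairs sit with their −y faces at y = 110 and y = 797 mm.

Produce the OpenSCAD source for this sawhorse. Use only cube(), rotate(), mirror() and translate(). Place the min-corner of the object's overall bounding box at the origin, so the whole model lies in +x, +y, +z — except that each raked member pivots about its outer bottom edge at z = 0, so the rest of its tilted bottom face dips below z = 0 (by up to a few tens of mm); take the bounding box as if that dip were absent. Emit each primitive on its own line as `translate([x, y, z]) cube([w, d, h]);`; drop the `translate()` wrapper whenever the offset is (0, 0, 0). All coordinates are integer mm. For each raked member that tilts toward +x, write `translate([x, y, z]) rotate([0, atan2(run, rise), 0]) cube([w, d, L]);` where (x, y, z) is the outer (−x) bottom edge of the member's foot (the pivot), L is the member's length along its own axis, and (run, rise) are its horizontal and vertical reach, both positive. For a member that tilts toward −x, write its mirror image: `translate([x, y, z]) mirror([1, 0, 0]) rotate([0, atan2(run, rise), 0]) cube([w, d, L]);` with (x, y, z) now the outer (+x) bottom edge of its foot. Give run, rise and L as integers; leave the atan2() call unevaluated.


translate([162, 0, 720]) cube([90, 952, 80]);
translate([0, 110, 0]) rotate([0, atan2(162, 720), 0]) cube([45, 45, 738]);
translate([414, 110, 0]) mirror([1, 0, 0]) rotate([0, atan2(162, 720), 0]) cube([45, 45, 738]);
translate([0, 797, 0]) rotate([0, atan2(162, 720), 0]) cube([45, 45, 738]);
translate([414, 797, 0]) mirror([1, 0, 0]) rotate([0, atan2(162, 720), 0]) cube([45, 45, 738]);


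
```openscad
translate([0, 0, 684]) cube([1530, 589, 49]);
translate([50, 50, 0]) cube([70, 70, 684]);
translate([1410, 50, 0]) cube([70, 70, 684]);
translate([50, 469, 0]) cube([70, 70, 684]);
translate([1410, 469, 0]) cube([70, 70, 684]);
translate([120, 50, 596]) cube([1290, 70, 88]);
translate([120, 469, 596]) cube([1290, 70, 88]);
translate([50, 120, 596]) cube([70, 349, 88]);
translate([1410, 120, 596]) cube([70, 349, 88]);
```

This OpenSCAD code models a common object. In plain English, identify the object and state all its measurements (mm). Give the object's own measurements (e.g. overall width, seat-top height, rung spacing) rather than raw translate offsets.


A table: top 1530 mm (x) × 589 mm (y), 49 mm thick, upper face at z = 733 mm, on four 70×70 mm square legs, each inset 50 mm from the nearest pair of top edges from z = 0 to the bottom of the top. Four apron rails, 70 mm thick and 88 mm tall, run between adjacent legs with their top edges flush with the underside of the top and their outer faces flush with the legs' outer faces.


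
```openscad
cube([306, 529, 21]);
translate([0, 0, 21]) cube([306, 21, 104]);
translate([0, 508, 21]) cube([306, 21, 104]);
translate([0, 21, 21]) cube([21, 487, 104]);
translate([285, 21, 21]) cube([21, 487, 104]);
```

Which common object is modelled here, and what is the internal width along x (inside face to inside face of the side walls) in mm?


An open box. The internal width is 264 mm.

A 306×529 base slab with four walls standing on it — an open box. The base is 306 mm wide and the walls are 21 mm thick, so the internal width is 306 − 2 × 21 = 264 mm.


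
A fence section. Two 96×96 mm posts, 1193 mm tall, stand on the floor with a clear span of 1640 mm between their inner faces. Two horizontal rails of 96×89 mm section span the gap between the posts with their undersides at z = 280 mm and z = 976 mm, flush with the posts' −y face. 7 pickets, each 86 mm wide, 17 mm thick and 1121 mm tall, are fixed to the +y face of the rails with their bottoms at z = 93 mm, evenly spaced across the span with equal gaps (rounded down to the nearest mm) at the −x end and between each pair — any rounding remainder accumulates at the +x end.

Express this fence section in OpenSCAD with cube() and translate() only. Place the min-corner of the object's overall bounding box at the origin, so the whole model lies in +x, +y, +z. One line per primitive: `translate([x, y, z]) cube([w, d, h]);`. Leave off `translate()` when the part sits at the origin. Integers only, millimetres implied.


cube([96, 96, 1193]);
translate([1736, 0, 0]) cube([96, 96, 1193]);
translate([96, 0, 280]) cube([1640, 96, 89]);
translate([96, 0, 976]) cube([1640, 96, 89]);
translate([225, 96, 93]) cube([86, 17, 1121]);
translate([440, 96, 93]) cube([86, 17, 1121]);
translate([655, 96, 93]) cube([86, 17, 1121]);
translate([870, 96, 93]) cube([86, 17, 1121]);
translate([1085, 96, 93]) cube([86, 17, 1121]);
translate([1300, 96, 93]) cube([86, 17, 1121]);
translate([1515, 96, 93]) cube([86, 17, 1121]);


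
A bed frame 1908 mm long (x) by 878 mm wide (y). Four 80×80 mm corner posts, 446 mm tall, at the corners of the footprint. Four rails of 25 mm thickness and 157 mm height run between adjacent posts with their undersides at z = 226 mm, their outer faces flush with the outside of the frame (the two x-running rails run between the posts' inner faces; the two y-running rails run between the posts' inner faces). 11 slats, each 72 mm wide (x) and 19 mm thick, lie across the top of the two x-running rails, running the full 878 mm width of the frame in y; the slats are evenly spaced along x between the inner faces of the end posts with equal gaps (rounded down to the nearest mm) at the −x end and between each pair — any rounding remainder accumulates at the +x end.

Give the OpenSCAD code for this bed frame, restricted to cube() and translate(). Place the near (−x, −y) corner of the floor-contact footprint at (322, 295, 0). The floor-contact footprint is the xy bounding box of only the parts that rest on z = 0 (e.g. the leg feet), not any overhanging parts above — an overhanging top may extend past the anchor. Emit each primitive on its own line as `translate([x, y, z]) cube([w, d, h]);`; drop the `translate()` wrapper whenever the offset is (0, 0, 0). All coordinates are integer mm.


translate([322, 295, 0]) cube([80, 80, 446]);
translate([322, 1093, 0]) cube([80, 80, 446]);
translate([2150, 295, 0]) cube([80, 80, 446]);
translate([2150, 1093, 0]) cube([80, 80, 446]);
translate([402, 295, 226]) cube([1748, 25, 157]);
translate([402, 1148, 226]) cube([1748, 25, 157]);
translate([322, 375, 226]) cube([25, 718, 157]);
translate([2205, 375, 226]) cube([25, 718, 157]);
translate([481, 295, 383]) cube([72, 878, 19]);
translate([632, 295, 383]) cube([72, 878, 19]);
translate([783, 295, 383]) cube([72, 878, 19]);
translate([934, 295, 383]) cube([72, 878, 19]);
translate([1085, 295, 383]) cube([72, 878, 19]);
translate([1236, 295, 383]) cube([72, 878, 19]);
translate([1387, 295, 383]) cube([72, 878, 19]);
translate([1538, 295, 383]) cube([72, 878, 19]);
translate([1689, 295, 383]) cube([72, 878, 19]);
translate([1840, 295, 383]) cube([72, 878, 19]);
translate([1991, 295, 383]) cube([72, 878, 19]);


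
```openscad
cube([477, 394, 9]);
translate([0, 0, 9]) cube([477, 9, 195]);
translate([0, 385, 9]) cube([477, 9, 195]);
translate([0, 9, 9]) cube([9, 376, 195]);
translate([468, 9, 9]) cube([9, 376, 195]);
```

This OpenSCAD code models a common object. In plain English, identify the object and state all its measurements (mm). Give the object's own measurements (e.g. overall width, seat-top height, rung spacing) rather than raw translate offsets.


An open-topped rectangular box: outside dimensions 477×394×204 mm, with a uniform wall and base thickness of 9 mm. The base is a full 477×394 slab on the floor; four walls sit on top of the base. The front and back walls (the −y and +y sides) span the full width; the two side walls fit between them.


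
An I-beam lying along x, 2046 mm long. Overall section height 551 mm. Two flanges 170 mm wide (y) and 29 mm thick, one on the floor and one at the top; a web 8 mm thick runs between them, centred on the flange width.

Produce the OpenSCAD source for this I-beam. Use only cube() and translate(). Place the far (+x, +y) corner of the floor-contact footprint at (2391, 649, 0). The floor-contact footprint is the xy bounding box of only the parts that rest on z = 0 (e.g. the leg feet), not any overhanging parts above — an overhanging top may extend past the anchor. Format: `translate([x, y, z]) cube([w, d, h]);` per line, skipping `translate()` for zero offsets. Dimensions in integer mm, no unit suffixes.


translate([345, 479, 0]) cube([2046, 170, 29]);
translate([345, 560, 29]) cube([2046, 8, 493]);
translate([345, 479, 522]) cube([2046, 170, 29]);


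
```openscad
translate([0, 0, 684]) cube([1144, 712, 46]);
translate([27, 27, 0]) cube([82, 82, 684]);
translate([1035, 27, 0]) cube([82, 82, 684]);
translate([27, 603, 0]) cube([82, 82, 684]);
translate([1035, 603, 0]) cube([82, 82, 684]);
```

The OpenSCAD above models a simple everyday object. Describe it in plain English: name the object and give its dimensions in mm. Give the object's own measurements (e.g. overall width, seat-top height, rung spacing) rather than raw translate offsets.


A table: top 1144 mm (x) × 712 mm (y), 46 mm thick, upper face at z = 730 mm, on four 82×82 mm square legs, each inset 27 mm from the nearest pair of top edges from z = 0 to the bottom of the top.


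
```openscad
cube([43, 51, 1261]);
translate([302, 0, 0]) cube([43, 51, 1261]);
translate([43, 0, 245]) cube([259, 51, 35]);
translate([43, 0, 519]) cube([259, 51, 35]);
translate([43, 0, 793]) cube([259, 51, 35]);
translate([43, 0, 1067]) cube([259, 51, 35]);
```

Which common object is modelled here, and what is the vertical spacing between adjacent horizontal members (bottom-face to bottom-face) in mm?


A ladder. The rung spacing is 274 mm.

Two tall 43×51 posts with 4 short bars between them — a ladder. Adjacent rungs sit at z = 245 and z = 519, so the spacing is 519 − 245 = 274 mm.


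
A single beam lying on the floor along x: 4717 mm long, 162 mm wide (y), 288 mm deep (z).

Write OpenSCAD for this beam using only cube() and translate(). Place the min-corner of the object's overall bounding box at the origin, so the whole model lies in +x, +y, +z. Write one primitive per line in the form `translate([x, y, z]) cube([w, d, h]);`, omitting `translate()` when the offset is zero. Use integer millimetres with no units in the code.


cube([4717, 162, 288]);


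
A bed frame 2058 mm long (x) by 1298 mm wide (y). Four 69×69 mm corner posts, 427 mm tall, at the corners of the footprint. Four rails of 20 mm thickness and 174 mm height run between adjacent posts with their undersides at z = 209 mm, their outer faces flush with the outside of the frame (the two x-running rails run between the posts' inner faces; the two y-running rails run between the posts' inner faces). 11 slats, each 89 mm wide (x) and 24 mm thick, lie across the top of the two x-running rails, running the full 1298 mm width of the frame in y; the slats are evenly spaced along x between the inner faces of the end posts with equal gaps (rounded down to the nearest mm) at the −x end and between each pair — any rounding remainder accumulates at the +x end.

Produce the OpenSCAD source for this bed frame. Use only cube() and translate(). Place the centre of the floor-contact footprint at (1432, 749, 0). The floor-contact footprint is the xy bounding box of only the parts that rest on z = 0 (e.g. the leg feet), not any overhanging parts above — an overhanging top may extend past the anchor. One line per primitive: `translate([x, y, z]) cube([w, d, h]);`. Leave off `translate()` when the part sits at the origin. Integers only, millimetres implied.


translate([403, 100, 0]) cube([69, 69, 427]);
translate([403, 1329, 0]) cube([69, 69, 427]);
translate([2392, 100, 0]) cube([69, 69, 427]);
translate([2392, 1329, 0]) cube([69, 69, 427]);
translate([472, 100, 209]) cube([1920, 20, 174]);
translate([472, 1378, 209]) cube([1920, 20, 174]);
translate([403, 169, 209]) cube([20, 1160, 174]);
translate([2441, 169, 209]) cube([20, 1160, 174]);
translate([550, 100, 383]) cube([89, 1298, 24]);
translate([717, 100, 383]) cube([89, 1298, 24]);
translate([884, 100, 383]) cube([89, 1298, 24]);
translate([1051, 100, 383]) cube([89, 1298, 24]);
translate([1218, 100, 383]) cube([89, 1298, 24]);
translate([1385, 100, 383]) cube([89, 1298, 24]);
translate([1552, 100, 383]) cube([89, 1298, 24]);
translate([1719, 100, 383]) cube([89, 1298, 24]);
translate([1886, 100, 383]) cube([89, 1298, 24]);
translate([2053, 100, 383]) cube([89, 1298, 24]);
translate([2220, 100, 383]) cube([89, 1298, 24]);


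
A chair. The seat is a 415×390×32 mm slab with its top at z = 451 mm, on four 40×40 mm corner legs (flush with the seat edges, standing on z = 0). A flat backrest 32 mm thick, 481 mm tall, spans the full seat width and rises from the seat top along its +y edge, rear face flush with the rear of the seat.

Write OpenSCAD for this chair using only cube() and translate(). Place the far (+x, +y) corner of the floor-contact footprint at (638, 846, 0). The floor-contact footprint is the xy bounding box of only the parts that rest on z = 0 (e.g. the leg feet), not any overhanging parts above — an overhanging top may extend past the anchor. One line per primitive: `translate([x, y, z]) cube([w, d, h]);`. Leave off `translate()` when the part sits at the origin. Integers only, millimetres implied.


translate([223, 456, 419]) cube([415, 390, 32]);
translate([223, 456, 0]) cube([40, 40, 419]);
translate([598, 456, 0]) cube([40, 40, 419]);
translate([223, 806, 0]) cube([40, 40, 419]);
translate([598, 806, 0]) cube([40, 40, 419]);
translate([223, 814, 451]) cube([415, 32, 481]);


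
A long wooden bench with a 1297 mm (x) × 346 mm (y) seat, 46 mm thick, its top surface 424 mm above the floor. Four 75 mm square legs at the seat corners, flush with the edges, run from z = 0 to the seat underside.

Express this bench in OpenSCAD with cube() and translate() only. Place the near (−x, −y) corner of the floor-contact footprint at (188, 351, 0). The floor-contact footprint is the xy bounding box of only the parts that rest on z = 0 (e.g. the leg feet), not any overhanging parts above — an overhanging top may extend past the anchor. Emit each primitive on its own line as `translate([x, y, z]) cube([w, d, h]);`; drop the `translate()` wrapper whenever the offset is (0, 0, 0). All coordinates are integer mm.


// leg_h = 424 − 46 = 378
translate([188, 351, 378]) cube([1297, 346, 46]);
translate([188, 351, 0]) cube([75, 75, 378]);
translate([188, 622, 0]) cube([75, 75, 378]);
translate([1410, 351, 0]) cube([75, 75, 378]);
translate([1410, 622, 0]) cube([75, 75, 378]);


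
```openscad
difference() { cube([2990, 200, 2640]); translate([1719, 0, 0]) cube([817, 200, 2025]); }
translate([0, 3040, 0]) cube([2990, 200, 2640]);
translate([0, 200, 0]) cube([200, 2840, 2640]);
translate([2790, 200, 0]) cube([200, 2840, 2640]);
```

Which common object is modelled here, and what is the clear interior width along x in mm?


A single room. The interior width is 2590 mm.

Four walls enclosing a rectangle with a door in the front wall — a room. Outside width 2990 minus two 200 mm walls gives 2590 mm.


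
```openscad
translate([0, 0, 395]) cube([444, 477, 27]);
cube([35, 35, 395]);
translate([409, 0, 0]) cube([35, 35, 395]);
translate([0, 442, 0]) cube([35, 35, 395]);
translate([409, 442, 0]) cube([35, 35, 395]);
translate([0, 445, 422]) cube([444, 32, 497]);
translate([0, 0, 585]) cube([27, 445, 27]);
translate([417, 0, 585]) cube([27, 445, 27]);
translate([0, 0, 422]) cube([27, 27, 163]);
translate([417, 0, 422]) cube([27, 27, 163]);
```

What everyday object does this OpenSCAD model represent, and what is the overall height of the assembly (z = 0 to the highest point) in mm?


A chair. The overall height is 919 mm.

A slab on four corner posts with a tall panel at the back — a chair. The seat slab sits at z = 395 with thickness 27, and the 497 mm backrest starts at the seat top, so the overall height is 395 + 27 + 497 = 919 mm.


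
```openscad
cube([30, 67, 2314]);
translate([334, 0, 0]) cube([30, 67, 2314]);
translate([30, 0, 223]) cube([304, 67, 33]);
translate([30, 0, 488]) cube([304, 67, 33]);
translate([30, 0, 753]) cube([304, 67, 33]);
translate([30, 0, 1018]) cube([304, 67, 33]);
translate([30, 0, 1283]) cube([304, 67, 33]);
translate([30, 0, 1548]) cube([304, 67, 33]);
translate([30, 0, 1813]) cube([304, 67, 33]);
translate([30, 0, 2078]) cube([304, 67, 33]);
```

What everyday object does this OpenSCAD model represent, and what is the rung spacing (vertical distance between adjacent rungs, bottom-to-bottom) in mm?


A ladder. The rung spacing is 265 mm.

Two tall 30×67 posts with 8 short bars between them — a ladder. Adjacent rungs sit at z = 223 and z = 488, so the spacing is 488 − 223 = 265 mm.


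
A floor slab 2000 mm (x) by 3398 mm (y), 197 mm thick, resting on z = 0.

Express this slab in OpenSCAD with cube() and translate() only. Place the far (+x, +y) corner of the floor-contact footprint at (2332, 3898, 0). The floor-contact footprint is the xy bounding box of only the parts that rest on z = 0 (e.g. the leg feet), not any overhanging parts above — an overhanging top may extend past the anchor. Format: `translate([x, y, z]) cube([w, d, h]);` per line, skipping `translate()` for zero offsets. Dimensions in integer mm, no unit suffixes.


translate([332, 500, 0]) cube([2000, 3398, 197]);


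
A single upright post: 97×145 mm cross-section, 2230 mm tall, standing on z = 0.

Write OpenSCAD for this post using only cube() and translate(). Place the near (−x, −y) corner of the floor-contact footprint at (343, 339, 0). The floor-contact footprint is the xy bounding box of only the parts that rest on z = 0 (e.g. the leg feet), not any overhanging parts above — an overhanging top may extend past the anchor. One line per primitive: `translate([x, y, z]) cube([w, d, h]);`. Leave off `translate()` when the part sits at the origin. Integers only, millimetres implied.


translate([343, 339, 0]) cube([97, 145, 2230]);


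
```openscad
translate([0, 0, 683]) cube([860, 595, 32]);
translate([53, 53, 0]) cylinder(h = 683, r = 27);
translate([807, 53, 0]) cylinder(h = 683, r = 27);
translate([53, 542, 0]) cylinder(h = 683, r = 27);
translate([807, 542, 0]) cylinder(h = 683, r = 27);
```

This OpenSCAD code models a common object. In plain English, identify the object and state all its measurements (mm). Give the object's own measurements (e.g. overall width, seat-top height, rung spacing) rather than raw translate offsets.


A table: top 860 mm (x) × 595 mm (y), 32 mm thick, upper face at z = 715 mm, on four round legs of 54 mm diameter, each leg's bounding box inset 26 mm from the nearest pair of top edges from z = 0 to the bottom of the top.


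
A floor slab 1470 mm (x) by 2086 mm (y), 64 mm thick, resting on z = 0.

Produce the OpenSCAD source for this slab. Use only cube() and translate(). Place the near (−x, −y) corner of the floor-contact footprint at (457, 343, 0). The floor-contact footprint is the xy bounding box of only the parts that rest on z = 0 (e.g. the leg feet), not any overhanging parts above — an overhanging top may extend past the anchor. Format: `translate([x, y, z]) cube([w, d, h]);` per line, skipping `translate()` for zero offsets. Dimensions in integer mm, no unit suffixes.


translate([457, 343, 0]) cube([1470, 2086, 64]);


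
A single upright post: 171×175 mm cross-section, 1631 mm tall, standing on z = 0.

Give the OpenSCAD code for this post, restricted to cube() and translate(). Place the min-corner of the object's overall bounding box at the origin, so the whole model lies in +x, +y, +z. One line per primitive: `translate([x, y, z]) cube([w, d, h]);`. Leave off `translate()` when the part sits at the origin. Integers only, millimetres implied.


cube([171, 175, 1631]);


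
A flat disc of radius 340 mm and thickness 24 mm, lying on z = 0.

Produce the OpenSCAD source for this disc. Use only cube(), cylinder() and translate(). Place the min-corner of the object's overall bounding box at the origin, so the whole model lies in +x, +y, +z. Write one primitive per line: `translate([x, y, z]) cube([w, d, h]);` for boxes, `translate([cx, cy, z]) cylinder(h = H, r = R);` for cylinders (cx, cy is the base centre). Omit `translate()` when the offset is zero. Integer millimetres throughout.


translate([340, 340, 0]) cylinder(h = 24, r = 340);


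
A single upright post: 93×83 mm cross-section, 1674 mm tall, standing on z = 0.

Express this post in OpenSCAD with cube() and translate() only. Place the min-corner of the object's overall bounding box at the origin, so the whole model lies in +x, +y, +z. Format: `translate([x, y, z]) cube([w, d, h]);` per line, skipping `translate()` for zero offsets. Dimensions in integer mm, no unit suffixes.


cube([93, 83, 1674]);


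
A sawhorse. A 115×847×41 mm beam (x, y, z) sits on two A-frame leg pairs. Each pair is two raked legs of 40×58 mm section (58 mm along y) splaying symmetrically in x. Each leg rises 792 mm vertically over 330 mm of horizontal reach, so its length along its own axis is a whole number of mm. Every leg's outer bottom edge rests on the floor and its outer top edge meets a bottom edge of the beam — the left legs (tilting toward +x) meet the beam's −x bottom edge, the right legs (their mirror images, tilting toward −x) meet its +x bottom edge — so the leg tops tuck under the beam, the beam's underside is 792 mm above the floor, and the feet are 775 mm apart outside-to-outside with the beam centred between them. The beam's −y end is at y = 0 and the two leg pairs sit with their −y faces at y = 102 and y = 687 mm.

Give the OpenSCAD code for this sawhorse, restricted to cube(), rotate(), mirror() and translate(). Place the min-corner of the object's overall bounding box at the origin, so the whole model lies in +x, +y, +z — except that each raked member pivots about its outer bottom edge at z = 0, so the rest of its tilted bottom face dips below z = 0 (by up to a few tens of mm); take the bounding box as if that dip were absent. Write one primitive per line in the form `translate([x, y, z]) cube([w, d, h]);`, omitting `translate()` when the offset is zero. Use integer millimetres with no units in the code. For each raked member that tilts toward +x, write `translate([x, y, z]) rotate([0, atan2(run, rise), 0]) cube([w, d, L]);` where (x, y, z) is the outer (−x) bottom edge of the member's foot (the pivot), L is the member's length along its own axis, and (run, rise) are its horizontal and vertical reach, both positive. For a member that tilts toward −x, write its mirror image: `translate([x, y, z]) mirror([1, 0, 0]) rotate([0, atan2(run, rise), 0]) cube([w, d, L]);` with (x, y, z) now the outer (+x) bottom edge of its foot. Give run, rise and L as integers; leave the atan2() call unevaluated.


translate([330, 0, 792]) cube([115, 847, 41]);
translate([0, 102, 0]) rotate([0, atan2(330, 792), 0]) cube([40, 58, 858]);
translate([775, 102, 0]) mirror([1, 0, 0]) rotate([0, atan2(330, 792), 0]) cube([40, 58, 858]);
translate([0, 687, 0]) rotate([0, atan2(330, 792), 0]) cube([40, 58, 858]);
translate([775, 687, 0]) mirror([1, 0, 0]) rotate([0, atan2(330, 792), 0]) cube([40, 58, 858]);


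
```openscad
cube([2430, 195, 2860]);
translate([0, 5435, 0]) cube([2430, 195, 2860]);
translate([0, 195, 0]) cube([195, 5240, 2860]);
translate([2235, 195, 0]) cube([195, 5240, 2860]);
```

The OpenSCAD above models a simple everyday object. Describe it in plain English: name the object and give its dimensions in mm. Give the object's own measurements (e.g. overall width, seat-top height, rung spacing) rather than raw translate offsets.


The wall frame of a small rectangular building: four walls, each 2860 mm tall and 195 mm thick, enclosing a footprint 2430 mm (x) by 5630 mm (y) outside-to-outside, with no floor or roof. The front and back walls (the −y and +y sides) span the full width; the two side walls fit between them.


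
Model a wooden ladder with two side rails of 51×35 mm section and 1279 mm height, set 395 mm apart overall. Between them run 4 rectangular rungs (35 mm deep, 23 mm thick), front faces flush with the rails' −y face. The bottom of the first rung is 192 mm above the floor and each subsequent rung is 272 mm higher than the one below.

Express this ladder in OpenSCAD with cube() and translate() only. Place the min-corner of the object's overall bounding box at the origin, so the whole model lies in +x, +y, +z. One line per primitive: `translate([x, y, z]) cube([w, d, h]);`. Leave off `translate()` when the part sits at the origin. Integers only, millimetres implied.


// rung span = 395 - 2*51 = 293
// rung[k] z = 192 + k*272
cube([51, 35, 1279]);
translate([344, 0, 0]) cube([51, 35, 1279]);
translate([51, 0, 192]) cube([293, 35, 23]);
translate([51, 0, 464]) cube([293, 35, 23]);
translate([51, 0, 736]) cube([293, 35, 23]);
translate([51, 0, 1008]) cube([293, 35, 23]);
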